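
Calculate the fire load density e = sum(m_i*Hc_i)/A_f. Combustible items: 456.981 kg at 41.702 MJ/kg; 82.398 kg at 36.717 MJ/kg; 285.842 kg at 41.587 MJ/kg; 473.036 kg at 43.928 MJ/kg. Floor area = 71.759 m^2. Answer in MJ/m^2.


Total energy = 456.981*41.702 + 82.398*36.717 + 285.842*41.587 + 473.036*43.928
= 19057.02 + 3025.407 + 11887.31 + 20779.53
= 54749.27 MJ
e = 54749.27 / 71.759 = 762.96 MJ/m^2

762.96 MJ/m^2


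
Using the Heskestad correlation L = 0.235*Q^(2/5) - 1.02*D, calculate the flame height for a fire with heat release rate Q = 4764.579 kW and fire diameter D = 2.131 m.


Q^(2/5) = 29.594
0.235 * Q^(2/5) = 6.9547
1.02 * D = 2.1736
L = 4.7811 m

4.7811 m


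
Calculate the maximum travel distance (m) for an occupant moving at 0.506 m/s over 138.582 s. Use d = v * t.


d = 0.506 * 138.582 = 70.122 m

70.122 m


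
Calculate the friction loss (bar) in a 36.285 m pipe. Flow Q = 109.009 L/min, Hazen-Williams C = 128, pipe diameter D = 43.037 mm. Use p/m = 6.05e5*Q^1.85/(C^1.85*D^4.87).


Q^1.85 = 5879.0
C^1.85 = 7913.0
D^4.87 = 9.0534e+07
p/m = 0.0049649 bar/m
p_total = 0.0049649 * 36.285 = 0.18015 bar

0.18015 bar


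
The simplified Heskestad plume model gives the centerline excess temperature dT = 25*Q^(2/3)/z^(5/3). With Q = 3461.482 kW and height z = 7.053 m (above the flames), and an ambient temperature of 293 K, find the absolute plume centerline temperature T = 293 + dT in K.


Q^(2/3) = 228.83
z^(5/3) = 25.939
dT = 25 * 228.83 / 25.939 = 220.54 K
T = 293 + 220.54 = 513.54 K

513.54 K


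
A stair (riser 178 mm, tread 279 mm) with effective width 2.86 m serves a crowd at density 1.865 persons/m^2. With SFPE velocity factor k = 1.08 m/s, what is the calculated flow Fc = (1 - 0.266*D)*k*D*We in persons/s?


1 - 0.266*D = 1 - 0.266*1.865 = 0.50391
Fs = 0.50391 * 1.08 * 1.865 = 1.0150 persons/(s*m)
Fc = 1.0150 * 2.86 = 2.9028 persons/s

2.9028 persons/s


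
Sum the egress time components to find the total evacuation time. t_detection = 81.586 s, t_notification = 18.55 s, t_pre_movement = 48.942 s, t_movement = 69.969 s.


Total = 81.586 + 18.55 + 48.942 + 69.969 = 219.047 s

219.047 s


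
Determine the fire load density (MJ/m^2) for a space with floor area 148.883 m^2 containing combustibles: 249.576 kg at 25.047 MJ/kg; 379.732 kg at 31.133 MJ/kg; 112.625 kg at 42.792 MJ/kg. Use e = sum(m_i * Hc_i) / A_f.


Total energy = 249.576*25.047 + 379.732*31.133 + 112.625*42.792
= 6251.130 + 11822.20 + 4819.449
= 22892.78 MJ
e = 22892.78 / 148.883 = 153.76 MJ/m^2

153.76 MJ/m^2


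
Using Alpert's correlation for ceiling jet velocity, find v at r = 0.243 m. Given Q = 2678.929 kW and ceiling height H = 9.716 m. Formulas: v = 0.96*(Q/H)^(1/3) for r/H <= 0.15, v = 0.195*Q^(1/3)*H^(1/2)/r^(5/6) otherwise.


r/H = 0.243 / 9.716 = 0.025010
r/H <= 0.15, so v = 0.96*(Q/H)^(1/3)
Q/H = 275.72
(Q/H)^(1/3) = 6.5087
v = 0.96 * 6.5087 = 6.2483 m/s

6.2483 m/s


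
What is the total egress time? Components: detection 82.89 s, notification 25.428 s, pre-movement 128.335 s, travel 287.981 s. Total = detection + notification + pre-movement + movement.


Total = 82.89 + 25.428 + 128.335 + 287.981 = 524.634 s

524.634 s


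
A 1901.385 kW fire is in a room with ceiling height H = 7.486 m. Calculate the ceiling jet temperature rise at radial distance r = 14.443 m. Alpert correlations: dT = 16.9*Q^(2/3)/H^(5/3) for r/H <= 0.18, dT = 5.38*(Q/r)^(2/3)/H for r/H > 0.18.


r/H = 14.443 / 7.486 = 1.9293
r/H > 0.18, so dT = 5.38*(Q/r)^(2/3)/H
Q/r = 131.65
(Q/r)^(2/3) = 25.879
dT = 5.38 * 25.879 / 7.486 = 18.598 K

18.598 K


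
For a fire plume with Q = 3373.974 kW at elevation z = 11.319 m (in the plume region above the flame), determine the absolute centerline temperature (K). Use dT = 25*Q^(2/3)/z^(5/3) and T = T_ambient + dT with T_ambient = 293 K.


Q^(2/3) = 224.95
z^(5/3) = 57.062
dT = 25 * 224.95 / 57.062 = 98.557 K
T = 293 + 98.557 = 391.56 K

391.56 K


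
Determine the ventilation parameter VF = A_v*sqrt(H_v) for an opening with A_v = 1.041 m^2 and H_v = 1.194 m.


sqrt(H_v) = 1.0927
VF = 1.041 * 1.0927 = 1.1375 m^(5/2)

1.1375 m^(5/2)


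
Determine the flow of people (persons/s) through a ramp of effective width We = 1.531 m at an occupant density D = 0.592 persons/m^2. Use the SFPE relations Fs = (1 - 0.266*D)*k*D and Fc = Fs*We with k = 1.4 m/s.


1 - 0.266*D = 1 - 0.266*0.592 = 0.84253
Fs = 0.84253 * 1.4 * 0.592 = 0.69829 persons/(s*m)
Fc = 0.69829 * 1.531 = 1.0691 persons/s

1.0691 persons/s


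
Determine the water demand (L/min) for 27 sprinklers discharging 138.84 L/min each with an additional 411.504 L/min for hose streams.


Sprinkler demand = 27 * 138.84 = 3748.68 L/min
Total = 3748.68 + 411.504 = 4160.184 L/min

4160.184 L/min


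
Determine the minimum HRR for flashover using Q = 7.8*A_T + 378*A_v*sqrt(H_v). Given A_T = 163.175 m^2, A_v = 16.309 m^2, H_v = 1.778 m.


7.8*A_T = 1272.765
sqrt(H_v) = 1.3334
378*A_v*sqrt(H_v) = 8220.2
Q = 1272.765 + 8220.2 = 9493.0 kW

9493.0 kW


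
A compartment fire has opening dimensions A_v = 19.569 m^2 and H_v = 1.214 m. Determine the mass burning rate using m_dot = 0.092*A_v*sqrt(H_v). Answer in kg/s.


sqrt(H_v) = 1.1018
m_dot = 0.092 * 19.569 * 1.1018 = 1.9837 kg/s

1.9837 kg/s


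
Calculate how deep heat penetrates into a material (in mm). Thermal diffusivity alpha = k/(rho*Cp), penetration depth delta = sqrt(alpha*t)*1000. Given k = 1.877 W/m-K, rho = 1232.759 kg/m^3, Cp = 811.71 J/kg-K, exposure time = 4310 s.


alpha = 1.877 / (1232.759 * 811.71) = 1.8758e-06 m^2/s
alpha * t = 0.0080847
delta = sqrt(0.0080847) * 1000 = 89.915 mm

89.915 mm


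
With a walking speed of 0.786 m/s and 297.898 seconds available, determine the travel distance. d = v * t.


d = 0.786 * 297.898 = 234.15 m

234.15 m


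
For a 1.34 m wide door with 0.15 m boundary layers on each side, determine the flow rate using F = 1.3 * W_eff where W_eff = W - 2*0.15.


W_eff = 1.34 - 0.30 = 1.04 m
F = 1.3 * 1.04 = 1.352 persons/s

1.352 persons/s


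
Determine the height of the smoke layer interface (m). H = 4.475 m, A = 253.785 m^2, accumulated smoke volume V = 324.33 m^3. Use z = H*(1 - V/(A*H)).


V/(A*H) = 0.28558
1 - 0.28558 = 0.71442
z = 4.475 * 0.71442 = 3.1970 m

3.1970 m


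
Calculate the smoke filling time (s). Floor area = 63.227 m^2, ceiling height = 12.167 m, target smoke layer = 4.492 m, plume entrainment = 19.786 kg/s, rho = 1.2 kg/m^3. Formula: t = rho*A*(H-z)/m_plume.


H - z = 7.675 m
t = 1.2 * 63.227 * 7.675 / 19.786 = 29.431 s

29.431 s


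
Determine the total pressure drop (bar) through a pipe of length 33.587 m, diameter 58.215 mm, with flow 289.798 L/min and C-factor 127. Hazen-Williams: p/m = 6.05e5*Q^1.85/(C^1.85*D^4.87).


Q^1.85 = 35882
C^1.85 = 7799.0
D^4.87 = 3.9420e+08
p/m = 0.0070611 bar/m
p_total = 0.0070611 * 33.587 = 0.23716 bar

0.23716 bar


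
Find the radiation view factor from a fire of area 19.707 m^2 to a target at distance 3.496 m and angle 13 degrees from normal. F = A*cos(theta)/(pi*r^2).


cos(13 deg) = 0.97437
pi*r^2 = 38.397
F = 19.707 * 0.97437 / 38.397 = 0.50009

0.50009


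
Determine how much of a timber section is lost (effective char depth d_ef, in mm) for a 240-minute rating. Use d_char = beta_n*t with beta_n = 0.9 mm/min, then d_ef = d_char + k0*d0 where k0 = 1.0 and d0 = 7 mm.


d_char = 0.9 * 240 = 216 mm
d_ef = 216 + 1.0*7 = 223 mm

223 mm


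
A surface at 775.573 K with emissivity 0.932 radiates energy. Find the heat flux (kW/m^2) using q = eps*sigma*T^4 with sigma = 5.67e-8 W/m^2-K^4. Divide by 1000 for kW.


T^4 = 3.6182e+11
q = 0.932 * 5.67e-8 * 3.6182e+11 / 1000 = 19.120 kW/m^2

19.120 kW/m^2


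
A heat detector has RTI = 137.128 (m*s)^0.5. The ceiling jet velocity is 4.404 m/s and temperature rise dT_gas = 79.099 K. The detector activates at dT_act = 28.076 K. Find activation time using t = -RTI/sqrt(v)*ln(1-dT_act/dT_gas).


dT_act/dT_gas = 0.35495
ln(1 - 0.35495) = -0.43842
t = -137.128 / sqrt(4.404) * -0.43842 = 28.648 s

28.648 s


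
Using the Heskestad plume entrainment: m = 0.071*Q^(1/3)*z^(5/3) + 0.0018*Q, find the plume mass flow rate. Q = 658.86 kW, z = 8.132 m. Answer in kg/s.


Q^(1/3) = 8.7016
z^(5/3) = 32.885
First term = 0.071 * 8.7016 * 32.885 = 20.317
Second term = 0.0018 * 658.86 = 1.1859
m = 21.503 kg/s

21.503 kg/s


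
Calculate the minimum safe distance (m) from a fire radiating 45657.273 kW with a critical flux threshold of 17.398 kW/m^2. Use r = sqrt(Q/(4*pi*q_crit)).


4*pi*q_crit = 218.63
Q/(4*pi*q_crit) = 208.83
r = sqrt(208.83) = 14.451 m

14.451 m


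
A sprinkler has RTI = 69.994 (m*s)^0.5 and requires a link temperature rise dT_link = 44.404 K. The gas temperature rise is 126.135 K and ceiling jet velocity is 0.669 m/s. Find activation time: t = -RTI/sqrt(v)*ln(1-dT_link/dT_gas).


dT_link/dT_gas = 0.35204
ln(1 - 0.35204) = -0.43392
t = -69.994 / sqrt(0.669) * -0.43392 = 37.133 s

37.133 s


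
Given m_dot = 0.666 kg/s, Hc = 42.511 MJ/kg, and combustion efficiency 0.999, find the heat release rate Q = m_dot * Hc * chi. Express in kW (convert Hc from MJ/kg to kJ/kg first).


Hc = 42.511 MJ/kg = 42.511 * 1000 kJ/kg = 42511 kJ/kg
Q = 0.666 kg/s * 42511 kJ/kg * 0.999 = 28284 kW

28284 kW


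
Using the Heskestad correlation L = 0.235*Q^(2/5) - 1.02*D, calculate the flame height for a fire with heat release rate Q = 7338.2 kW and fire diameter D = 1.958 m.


Q^(2/5) = 35.175
0.235 * Q^(2/5) = 8.2662
1.02 * D = 1.9972
L = 6.2690 m

6.2690 m


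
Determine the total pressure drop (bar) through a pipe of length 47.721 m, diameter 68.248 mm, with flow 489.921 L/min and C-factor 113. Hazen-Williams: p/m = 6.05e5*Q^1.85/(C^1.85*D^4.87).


Q^1.85 = 94784
C^1.85 = 6283.4
D^4.87 = 8.5510e+08
p/m = 0.010673 bar/m
p_total = 0.010673 * 47.721 = 0.50931 bar

0.50931 bar


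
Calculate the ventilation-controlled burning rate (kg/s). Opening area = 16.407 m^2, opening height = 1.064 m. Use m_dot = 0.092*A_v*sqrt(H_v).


sqrt(H_v) = 1.0315
m_dot = 0.092 * 16.407 * 1.0315 = 1.5570 kg/s

1.5570 kg/s


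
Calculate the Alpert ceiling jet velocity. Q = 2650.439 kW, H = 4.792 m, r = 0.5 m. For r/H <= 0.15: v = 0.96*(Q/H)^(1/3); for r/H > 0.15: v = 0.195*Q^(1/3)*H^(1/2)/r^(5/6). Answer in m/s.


r/H = 0.5 / 4.792 = 0.10434
r/H <= 0.15, so v = 0.96*(Q/H)^(1/3)
Q/H = 553.10
(Q/H)^(1/3) = 8.2086
v = 0.96 * 8.2086 = 7.8802 m/s

7.8802 m/s


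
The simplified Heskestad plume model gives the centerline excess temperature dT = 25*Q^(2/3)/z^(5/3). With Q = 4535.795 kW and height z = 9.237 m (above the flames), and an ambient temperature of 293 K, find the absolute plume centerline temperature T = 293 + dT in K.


Q^(2/3) = 274.01
z^(5/3) = 40.665
dT = 25 * 274.01 / 40.665 = 168.46 K
T = 293 + 168.46 = 461.46 K

461.46 K


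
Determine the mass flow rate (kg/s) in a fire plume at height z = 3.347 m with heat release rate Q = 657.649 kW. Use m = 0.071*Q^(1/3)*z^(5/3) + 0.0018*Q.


Q^(1/3) = 8.6962
z^(5/3) = 7.4890
First term = 0.071 * 8.6962 * 7.4890 = 4.6240
Second term = 0.0018 * 657.649 = 1.1838
m = 5.8077 kg/s

5.8077 kg/s


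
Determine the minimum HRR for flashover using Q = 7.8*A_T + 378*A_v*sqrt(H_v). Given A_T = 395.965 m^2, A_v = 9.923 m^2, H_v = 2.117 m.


7.8*A_T = 3088.527
sqrt(H_v) = 1.4550
378*A_v*sqrt(H_v) = 5457.5
Q = 3088.527 + 5457.5 = 8546.0 kW

8546.0 kW


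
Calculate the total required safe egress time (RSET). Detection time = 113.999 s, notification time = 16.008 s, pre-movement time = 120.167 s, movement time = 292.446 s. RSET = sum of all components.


Total = 113.999 + 16.008 + 120.167 + 292.446 = 542.62 s

542.62 s


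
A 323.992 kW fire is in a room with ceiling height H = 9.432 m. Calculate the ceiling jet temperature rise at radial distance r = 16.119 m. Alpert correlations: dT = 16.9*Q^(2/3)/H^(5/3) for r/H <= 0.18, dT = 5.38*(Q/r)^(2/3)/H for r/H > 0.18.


r/H = 16.119 / 9.432 = 1.7090
r/H > 0.18, so dT = 5.38*(Q/r)^(2/3)/H
Q/r = 20.100
(Q/r)^(2/3) = 7.3926
dT = 5.38 * 7.3926 / 9.432 = 4.2167 K

4.2167 K


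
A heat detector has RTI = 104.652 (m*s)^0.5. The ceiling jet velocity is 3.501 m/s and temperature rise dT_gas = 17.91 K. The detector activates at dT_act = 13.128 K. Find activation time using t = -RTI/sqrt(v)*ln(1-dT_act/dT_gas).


dT_act/dT_gas = 0.73300
ln(1 - 0.73300) = -1.3205
t = -104.652 / sqrt(3.501) * -1.3205 = 73.857 s

73.857 s


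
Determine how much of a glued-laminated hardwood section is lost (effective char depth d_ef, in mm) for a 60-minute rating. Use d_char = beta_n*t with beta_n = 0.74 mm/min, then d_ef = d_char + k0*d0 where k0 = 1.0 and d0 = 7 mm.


d_char = 0.74 * 60 = 44.4 mm
d_ef = 44.4 + 1.0*7 = 51.4 mm

51.4 mm


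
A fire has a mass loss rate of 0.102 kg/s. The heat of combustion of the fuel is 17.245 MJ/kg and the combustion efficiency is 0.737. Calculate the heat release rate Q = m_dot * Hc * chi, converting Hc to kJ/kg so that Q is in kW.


Hc = 17.245 MJ/kg = 17.245 * 1000 kJ/kg = 17245 kJ/kg
Q = 0.102 kg/s * 17245 kJ/kg * 0.737 = 1296.4 kW

1296.4 kW


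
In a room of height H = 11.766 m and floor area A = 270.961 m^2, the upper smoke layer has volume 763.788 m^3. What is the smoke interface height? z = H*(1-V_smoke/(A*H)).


V/(A*H) = 0.23957
1 - 0.23957 = 0.76043
z = 11.766 * 0.76043 = 8.9472 m

8.9472 m


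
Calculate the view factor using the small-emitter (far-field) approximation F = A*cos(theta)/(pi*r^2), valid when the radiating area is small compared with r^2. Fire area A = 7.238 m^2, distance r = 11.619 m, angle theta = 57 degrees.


cos(57 deg) = 0.54464
pi*r^2 = 424.12
F = 7.238 * 0.54464 / 424.12 = 0.0092948

0.0092948


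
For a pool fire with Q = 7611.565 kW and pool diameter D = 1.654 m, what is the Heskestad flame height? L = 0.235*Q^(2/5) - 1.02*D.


Q^(2/5) = 35.694
0.235 * Q^(2/5) = 8.3880
1.02 * D = 1.6871
L = 6.7009 m

6.7009 m


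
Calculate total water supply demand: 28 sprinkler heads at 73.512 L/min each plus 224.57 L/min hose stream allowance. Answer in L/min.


Sprinkler demand = 28 * 73.512 = 2058.336 L/min
Total = 2058.336 + 224.57 = 2282.906 L/min

2282.906 L/min


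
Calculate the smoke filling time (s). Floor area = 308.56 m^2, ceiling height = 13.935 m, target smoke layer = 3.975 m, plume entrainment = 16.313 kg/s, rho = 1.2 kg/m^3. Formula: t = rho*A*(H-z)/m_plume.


H - z = 9.96 m
t = 1.2 * 308.56 * 9.96 / 16.313 = 226.07 s

226.07 s


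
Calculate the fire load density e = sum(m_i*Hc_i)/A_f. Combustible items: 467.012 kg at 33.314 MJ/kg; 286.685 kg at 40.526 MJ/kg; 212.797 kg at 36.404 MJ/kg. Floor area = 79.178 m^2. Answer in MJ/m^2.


Total energy = 467.012*33.314 + 286.685*40.526 + 212.797*36.404
= 15558.04 + 11618.20 + 7746.662
= 34922.90 MJ
e = 34922.90 / 79.178 = 441.07 MJ/m^2

441.07 MJ/m^2


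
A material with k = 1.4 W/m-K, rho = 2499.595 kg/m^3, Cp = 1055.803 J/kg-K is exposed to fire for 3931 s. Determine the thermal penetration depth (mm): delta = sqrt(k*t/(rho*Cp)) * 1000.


alpha = 1.4 / (2499.595 * 1055.803) = 5.3049e-07 m^2/s
alpha * t = 0.0020853
delta = sqrt(0.0020853) * 1000 = 45.666 mm

45.666 mm


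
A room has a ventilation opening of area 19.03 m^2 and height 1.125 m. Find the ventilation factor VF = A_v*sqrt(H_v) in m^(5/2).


sqrt(H_v) = 1.0607
VF = 19.03 * 1.0607 = 20.184 m^(5/2)

20.184 m^(5/2)


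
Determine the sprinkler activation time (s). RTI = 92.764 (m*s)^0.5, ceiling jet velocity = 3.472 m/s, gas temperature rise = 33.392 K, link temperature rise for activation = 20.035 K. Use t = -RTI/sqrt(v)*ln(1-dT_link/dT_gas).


dT_link/dT_gas = 0.59999
ln(1 - 0.59999) = -0.91628
t = -92.764 / sqrt(3.472) * -0.91628 = 45.616 s

45.616 s


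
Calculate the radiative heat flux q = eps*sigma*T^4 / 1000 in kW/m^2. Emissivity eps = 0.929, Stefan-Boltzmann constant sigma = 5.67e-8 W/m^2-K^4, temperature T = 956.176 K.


T^4 = 8.3589e+11
q = 0.929 * 5.67e-8 * 8.3589e+11 / 1000 = 44.030 kW/m^2

44.030 kW/m^2


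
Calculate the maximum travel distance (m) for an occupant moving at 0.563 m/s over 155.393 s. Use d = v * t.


d = 0.563 * 155.393 = 87.486 m

87.486 m


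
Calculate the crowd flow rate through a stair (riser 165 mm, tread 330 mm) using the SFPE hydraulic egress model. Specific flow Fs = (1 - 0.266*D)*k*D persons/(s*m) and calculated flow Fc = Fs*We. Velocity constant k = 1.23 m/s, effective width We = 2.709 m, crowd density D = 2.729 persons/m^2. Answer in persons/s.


1 - 0.266*D = 1 - 0.266*2.729 = 0.27409
Fs = 0.27409 * 1.23 * 2.729 = 0.92002 persons/(s*m)
Fc = 0.92002 * 2.709 = 2.4923 persons/s

2.4923 persons/s


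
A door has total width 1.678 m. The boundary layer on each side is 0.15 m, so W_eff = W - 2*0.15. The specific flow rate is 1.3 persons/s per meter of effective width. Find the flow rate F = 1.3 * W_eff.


W_eff = 1.678 - 0.30 = 1.378 m
F = 1.3 * 1.378 = 1.7914 persons/s

1.7914 persons/s


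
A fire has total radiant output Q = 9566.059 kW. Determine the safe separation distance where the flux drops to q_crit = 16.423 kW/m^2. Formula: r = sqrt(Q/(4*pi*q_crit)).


4*pi*q_crit = 206.38
Q/(4*pi*q_crit) = 46.352
r = sqrt(46.352) = 6.8082 m

6.8082 m


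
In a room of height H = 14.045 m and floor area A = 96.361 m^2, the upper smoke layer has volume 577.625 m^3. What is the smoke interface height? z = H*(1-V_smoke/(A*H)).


V/(A*H) = 0.42680
1 - 0.42680 = 0.57320
z = 14.045 * 0.57320 = 8.0506 m

8.0506 m


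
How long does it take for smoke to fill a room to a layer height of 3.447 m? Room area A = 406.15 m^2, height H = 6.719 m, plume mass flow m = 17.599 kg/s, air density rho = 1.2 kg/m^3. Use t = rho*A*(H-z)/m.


H - z = 3.272 m
t = 1.2 * 406.15 * 3.272 / 17.599 = 90.614 s

90.614 s


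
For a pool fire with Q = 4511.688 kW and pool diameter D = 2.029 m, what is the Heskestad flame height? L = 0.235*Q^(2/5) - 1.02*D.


Q^(2/5) = 28.956
0.235 * Q^(2/5) = 6.8046
1.02 * D = 2.0696
L = 4.7350 m

4.7350 m


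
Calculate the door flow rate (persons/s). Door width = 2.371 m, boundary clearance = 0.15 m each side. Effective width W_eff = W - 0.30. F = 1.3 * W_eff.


W_eff = 2.371 - 0.30 = 2.071 m
F = 1.3 * 2.071 = 2.6923 persons/s

2.6923 persons/s


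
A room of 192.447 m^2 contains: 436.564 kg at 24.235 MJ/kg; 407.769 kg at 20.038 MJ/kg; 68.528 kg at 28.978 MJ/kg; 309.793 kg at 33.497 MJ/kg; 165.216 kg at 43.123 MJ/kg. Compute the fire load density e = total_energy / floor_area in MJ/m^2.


Total energy = 436.564*24.235 + 407.769*20.038 + 68.528*28.978 + 309.793*33.497 + 165.216*43.123
= 10580.13 + 8170.875 + 1985.804 + 10377.14 + 7124.610
= 38238.55 MJ
e = 38238.55 / 192.447 = 198.70 MJ/m^2

198.70 MJ/m^2


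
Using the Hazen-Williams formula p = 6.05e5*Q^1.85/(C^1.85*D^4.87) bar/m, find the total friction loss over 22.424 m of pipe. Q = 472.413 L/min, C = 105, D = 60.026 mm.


Q^1.85 = 88613
C^1.85 = 5485.3
D^4.87 = 4.5763e+08
p/m = 0.021357 bar/m
p_total = 0.021357 * 22.424 = 0.47891 bar

0.47891 bar


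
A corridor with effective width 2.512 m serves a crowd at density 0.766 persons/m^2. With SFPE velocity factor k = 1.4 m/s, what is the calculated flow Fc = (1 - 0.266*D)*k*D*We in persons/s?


1 - 0.266*D = 1 - 0.266*0.766 = 0.79624
Fs = 0.79624 * 1.4 * 0.766 = 0.85389 persons/(s*m)
Fc = 0.85389 * 2.512 = 2.1450 persons/s

2.1450 persons/s


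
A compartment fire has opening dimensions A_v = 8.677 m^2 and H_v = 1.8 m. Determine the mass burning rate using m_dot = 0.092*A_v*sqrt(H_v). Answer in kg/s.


sqrt(H_v) = 1.3416
m_dot = 0.092 * 8.677 * 1.3416 = 1.0710 kg/s

1.0710 kg/s


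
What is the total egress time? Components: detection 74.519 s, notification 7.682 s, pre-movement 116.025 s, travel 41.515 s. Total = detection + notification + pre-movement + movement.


Total = 74.519 + 7.682 + 116.025 + 41.515 = 239.741 s

239.741 s


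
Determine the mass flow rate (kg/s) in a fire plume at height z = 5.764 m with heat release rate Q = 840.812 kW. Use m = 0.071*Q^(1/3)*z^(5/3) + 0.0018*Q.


Q^(1/3) = 9.4384
z^(5/3) = 18.530
First term = 0.071 * 9.4384 * 18.530 = 12.417
Second term = 0.0018 * 840.812 = 1.5135
m = 13.931 kg/s

13.931 kg/s


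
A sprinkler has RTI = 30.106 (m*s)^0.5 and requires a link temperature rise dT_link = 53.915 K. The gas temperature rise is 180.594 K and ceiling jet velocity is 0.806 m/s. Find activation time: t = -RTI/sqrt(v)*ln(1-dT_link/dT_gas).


dT_link/dT_gas = 0.29854
ln(1 - 0.29854) = -0.35460
t = -30.106 / sqrt(0.806) * -0.35460 = 11.891 s

11.891 s


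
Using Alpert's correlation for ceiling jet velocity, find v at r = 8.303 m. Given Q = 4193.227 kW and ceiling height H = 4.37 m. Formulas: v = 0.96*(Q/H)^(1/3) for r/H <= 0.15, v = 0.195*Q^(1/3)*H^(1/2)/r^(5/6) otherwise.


r/H = 8.303 / 4.37 = 1.9
r/H > 0.15, so v = 0.195*Q^(1/3)*H^(1/2)/r^(5/6)
Q^(1/3) = 16.126
H^(1/2) = 2.0905
r^(5/6) = 5.8348
v = 0.195 * 16.126 * 2.0905 / 5.8348 = 1.1266 m/s

1.1266 m/s


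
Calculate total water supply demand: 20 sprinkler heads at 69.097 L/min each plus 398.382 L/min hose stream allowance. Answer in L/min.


Sprinkler demand = 20 * 69.097 = 1381.94 L/min
Total = 1381.94 + 398.382 = 1780.322 L/min

1780.322 L/min


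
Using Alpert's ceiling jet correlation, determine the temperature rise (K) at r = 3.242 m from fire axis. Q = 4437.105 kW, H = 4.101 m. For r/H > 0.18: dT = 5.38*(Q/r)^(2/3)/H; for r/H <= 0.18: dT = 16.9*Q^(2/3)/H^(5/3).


r/H = 3.242 / 4.101 = 0.79054
r/H > 0.18, so dT = 5.38*(Q/r)^(2/3)/H
Q/r = 1368.6
(Q/r)^(2/3) = 123.27
dT = 5.38 * 123.27 / 4.101 = 161.71 K

161.71 K


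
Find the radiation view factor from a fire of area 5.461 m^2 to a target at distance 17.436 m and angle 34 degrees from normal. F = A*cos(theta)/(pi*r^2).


cos(34 deg) = 0.82904
pi*r^2 = 955.09
F = 5.461 * 0.82904 / 955.09 = 0.0047403

0.0047403


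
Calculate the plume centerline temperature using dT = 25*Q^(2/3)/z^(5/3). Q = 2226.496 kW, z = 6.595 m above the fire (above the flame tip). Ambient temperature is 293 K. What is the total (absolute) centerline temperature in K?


Q^(2/3) = 170.51
z^(5/3) = 23.193
dT = 25 * 170.51 / 23.193 = 183.79 K
T = 293 + 183.79 = 476.79 K

476.79 K


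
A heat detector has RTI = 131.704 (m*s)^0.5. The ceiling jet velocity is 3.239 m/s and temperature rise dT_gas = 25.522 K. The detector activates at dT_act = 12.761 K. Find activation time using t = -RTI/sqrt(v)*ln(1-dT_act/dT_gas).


dT_act/dT_gas = 0.5
ln(1 - 0.5) = -0.69315
t = -131.704 / sqrt(3.239) * -0.69315 = 50.725 s

50.725 s


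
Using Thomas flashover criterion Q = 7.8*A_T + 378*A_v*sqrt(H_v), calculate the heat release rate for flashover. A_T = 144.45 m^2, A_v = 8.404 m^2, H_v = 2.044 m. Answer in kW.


7.8*A_T = 1126.71
sqrt(H_v) = 1.4297
378*A_v*sqrt(H_v) = 4541.7
Q = 1126.71 + 4541.7 = 5668.4 kW

5668.4 kW


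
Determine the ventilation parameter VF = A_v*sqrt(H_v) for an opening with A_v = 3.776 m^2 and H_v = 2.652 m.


sqrt(H_v) = 1.6285
VF = 3.776 * 1.6285 = 6.1492 m^(5/2)

6.1492 m^(5/2)


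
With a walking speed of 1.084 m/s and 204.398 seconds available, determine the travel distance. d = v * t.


d = 1.084 * 204.398 = 221.57 m

221.57 m


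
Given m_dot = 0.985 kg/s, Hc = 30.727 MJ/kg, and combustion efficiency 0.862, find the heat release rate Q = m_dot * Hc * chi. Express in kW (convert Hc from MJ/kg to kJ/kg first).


Hc = 30.727 MJ/kg = 30.727 * 1000 kJ/kg = 30727 kJ/kg
Q = 0.985 kg/s * 30727 kJ/kg * 0.862 = 26089 kW

26089 kW


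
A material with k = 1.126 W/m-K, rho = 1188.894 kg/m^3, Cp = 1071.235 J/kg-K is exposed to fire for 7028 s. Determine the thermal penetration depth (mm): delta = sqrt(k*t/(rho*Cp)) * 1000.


alpha = 1.126 / (1188.894 * 1071.235) = 8.8412e-07 m^2/s
alpha * t = 0.0062136
delta = sqrt(0.0062136) * 1000 = 78.826 mm

78.826 mm


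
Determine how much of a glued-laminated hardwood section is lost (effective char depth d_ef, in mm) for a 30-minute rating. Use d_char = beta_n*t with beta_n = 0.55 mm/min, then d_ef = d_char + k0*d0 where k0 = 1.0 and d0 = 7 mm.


d_char = 0.55 * 30 = 16.5 mm
d_ef = 16.5 + 1.0*7 = 23.5 mm

23.5 mm


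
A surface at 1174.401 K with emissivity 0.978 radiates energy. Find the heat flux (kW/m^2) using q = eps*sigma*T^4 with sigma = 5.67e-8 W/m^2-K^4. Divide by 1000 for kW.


T^4 = 1.9022e+12
q = 0.978 * 5.67e-8 * 1.9022e+12 / 1000 = 105.48 kW/m^2

105.48 kW/m^2


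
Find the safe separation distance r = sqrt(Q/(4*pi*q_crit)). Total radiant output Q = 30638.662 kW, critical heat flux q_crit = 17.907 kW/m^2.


4*pi*q_crit = 225.03
Q/(4*pi*q_crit) = 136.16
r = sqrt(136.16) = 11.669 m

11.669 m


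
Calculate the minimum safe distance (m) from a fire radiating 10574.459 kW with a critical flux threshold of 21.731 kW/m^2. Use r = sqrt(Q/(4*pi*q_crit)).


4*pi*q_crit = 273.08
Q/(4*pi*q_crit) = 38.723
r = sqrt(38.723) = 6.2228 m

6.2228 m


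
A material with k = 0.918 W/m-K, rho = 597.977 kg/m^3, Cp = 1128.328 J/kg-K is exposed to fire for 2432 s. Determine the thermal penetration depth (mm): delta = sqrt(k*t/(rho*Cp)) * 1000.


alpha = 0.918 / (597.977 * 1128.328) = 1.3606e-06 m^2/s
alpha * t = 0.0033089
delta = sqrt(0.0033089) * 1000 = 57.523 mm

57.523 mm


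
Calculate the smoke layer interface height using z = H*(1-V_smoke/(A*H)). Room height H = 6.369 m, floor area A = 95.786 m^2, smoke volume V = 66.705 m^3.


V/(A*H) = 0.10934
1 - 0.10934 = 0.89066
z = 6.369 * 0.89066 = 5.6726 m

5.6726 m


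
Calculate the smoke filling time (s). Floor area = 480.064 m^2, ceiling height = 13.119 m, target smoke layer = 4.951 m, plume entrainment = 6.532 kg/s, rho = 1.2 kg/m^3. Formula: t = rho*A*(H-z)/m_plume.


H - z = 8.168 m
t = 1.2 * 480.064 * 8.168 / 6.532 = 720.36 s

720.36 s


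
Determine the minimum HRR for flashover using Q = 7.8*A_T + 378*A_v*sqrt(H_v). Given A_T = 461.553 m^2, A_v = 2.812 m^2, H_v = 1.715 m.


7.8*A_T = 3600.1
sqrt(H_v) = 1.3096
378*A_v*sqrt(H_v) = 1392.0
Q = 3600.1 + 1392.0 = 4992.1 kW

4992.1 kW


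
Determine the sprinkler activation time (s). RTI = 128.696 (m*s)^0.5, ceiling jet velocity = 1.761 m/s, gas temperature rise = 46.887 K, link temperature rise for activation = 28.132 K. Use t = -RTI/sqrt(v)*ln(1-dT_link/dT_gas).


dT_link/dT_gas = 0.60000
ln(1 - 0.60000) = -0.91628
t = -128.696 / sqrt(1.761) * -0.91628 = 88.861 s

88.861 s


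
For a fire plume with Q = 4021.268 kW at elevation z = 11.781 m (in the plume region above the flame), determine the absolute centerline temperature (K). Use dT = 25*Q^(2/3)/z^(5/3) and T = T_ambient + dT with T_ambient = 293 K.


Q^(2/3) = 252.88
z^(5/3) = 60.996
dT = 25 * 252.88 / 60.996 = 103.64 K
T = 293 + 103.64 = 396.64 K

396.64 K


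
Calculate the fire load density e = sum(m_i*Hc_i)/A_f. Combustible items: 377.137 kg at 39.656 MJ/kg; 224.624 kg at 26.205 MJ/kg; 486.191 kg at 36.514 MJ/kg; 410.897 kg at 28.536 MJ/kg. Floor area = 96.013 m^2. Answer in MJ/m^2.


Total energy = 377.137*39.656 + 224.624*26.205 + 486.191*36.514 + 410.897*28.536
= 14955.74 + 5886.272 + 17752.78 + 11725.36
= 50320.15 MJ
e = 50320.15 / 96.013 = 524.10 MJ/m^2

524.10 MJ/m^2


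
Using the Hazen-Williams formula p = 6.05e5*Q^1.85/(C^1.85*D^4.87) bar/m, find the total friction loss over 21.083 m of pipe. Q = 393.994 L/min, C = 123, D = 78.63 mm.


Q^1.85 = 63337
C^1.85 = 7350.6
D^4.87 = 1.7042e+09
p/m = 0.0030589 bar/m
p_total = 0.0030589 * 21.083 = 0.064492 bar

0.064492 bar


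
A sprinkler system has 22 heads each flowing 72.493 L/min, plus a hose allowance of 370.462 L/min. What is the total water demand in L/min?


Sprinkler demand = 22 * 72.493 = 1594.846 L/min
Total = 1594.846 + 370.462 = 1965.308 L/min

1965.308 L/min


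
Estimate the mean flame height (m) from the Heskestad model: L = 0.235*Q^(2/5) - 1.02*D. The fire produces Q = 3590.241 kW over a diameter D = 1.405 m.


Q^(2/5) = 26.427
0.235 * Q^(2/5) = 6.2104
1.02 * D = 1.4331
L = 4.7773 m

4.7773 m


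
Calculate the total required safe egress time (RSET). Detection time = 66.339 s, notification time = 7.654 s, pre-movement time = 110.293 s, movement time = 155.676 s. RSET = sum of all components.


Total = 66.339 + 7.654 + 110.293 + 155.676 = 339.962 s

339.962 s


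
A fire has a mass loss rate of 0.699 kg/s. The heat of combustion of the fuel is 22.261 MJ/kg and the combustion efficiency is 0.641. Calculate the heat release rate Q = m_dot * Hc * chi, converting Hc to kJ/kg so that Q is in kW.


Hc = 22.261 MJ/kg = 22.261 * 1000 kJ/kg = 22261 kJ/kg
Q = 0.699 kg/s * 22261 kJ/kg * 0.641 = 9974.2 kW

9974.2 kW


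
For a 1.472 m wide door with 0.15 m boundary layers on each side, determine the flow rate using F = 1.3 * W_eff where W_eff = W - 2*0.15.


W_eff = 1.472 - 0.30 = 1.172 m
F = 1.3 * 1.172 = 1.5236 persons/s

1.5236 persons/s


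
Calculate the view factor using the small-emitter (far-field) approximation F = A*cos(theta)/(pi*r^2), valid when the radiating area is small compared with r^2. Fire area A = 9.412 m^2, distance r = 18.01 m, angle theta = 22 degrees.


cos(22 deg) = 0.92718
pi*r^2 = 1019.0
F = 9.412 * 0.92718 / 1019.0 = 0.0085639

0.0085639


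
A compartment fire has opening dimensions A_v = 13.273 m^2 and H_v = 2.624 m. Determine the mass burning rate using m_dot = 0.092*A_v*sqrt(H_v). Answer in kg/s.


sqrt(H_v) = 1.6199
m_dot = 0.092 * 13.273 * 1.6199 = 1.9781 kg/s

1.9781 kg/s


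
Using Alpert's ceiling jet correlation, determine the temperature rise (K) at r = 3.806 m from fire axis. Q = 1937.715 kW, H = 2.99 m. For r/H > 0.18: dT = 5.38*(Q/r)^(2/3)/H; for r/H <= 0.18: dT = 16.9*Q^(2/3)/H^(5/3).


r/H = 3.806 / 2.99 = 1.2729
r/H > 0.18, so dT = 5.38*(Q/r)^(2/3)/H
Q/r = 509.12
(Q/r)^(2/3) = 63.760
dT = 5.38 * 63.760 / 2.99 = 114.73 K

114.73 K


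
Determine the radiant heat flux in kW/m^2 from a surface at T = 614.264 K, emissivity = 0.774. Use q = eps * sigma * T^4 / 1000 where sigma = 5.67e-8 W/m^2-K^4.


T^4 = 1.4237e+11
q = 0.774 * 5.67e-8 * 1.4237e+11 / 1000 = 6.2480 kW/m^2

6.2480 kW/m^2


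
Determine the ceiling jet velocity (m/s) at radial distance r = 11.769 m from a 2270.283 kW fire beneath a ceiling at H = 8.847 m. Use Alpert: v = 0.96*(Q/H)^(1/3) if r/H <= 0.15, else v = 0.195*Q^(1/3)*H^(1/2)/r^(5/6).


r/H = 11.769 / 8.847 = 1.3303
r/H > 0.15, so v = 0.195*Q^(1/3)*H^(1/2)/r^(5/6)
Q^(1/3) = 13.143
H^(1/2) = 2.9744
r^(5/6) = 7.8034
v = 0.195 * 13.143 * 2.9744 / 7.8034 = 0.97688 m/s

0.97688 m/s


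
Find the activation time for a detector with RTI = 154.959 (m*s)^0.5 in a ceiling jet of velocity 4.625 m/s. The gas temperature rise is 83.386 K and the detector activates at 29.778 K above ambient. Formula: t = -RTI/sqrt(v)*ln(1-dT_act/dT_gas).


dT_act/dT_gas = 0.35711
ln(1 - 0.35711) = -0.44178
t = -154.959 / sqrt(4.625) * -0.44178 = 31.832 s

31.832 s


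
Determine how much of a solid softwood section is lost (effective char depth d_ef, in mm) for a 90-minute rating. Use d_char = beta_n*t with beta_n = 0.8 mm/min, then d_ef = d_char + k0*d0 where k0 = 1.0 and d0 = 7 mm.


d_char = 0.8 * 90 = 72 mm
d_ef = 72 + 1.0*7 = 79 mm

79 mm


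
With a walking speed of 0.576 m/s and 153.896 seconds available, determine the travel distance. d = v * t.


d = 0.576 * 153.896 = 88.644 m

88.644 m


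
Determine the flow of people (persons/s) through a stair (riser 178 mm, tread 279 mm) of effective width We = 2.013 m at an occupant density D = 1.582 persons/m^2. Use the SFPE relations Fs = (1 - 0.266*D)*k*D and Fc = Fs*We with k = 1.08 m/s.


1 - 0.266*D = 1 - 0.266*1.582 = 0.57919
Fs = 0.57919 * 1.08 * 1.582 = 0.98958 persons/(s*m)
Fc = 0.98958 * 2.013 = 1.9920 persons/s

1.9920 persons/s


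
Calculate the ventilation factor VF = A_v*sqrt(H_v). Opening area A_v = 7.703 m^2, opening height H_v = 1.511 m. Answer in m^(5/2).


sqrt(H_v) = 1.2292
VF = 7.703 * 1.2292 = 9.4687 m^(5/2)

9.4687 m^(5/2)


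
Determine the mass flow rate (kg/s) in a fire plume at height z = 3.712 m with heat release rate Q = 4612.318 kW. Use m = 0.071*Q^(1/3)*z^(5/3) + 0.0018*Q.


Q^(1/3) = 16.646
z^(5/3) = 8.8991
First term = 0.071 * 16.646 * 8.8991 = 10.517
Second term = 0.0018 * 4612.318 = 8.3022
m = 18.820 kg/s

18.820 kg/s


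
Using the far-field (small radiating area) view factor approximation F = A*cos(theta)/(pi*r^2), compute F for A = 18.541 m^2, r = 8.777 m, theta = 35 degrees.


cos(35 deg) = 0.81915
pi*r^2 = 242.01
F = 18.541 * 0.81915 / 242.01 = 0.062756

0.062756


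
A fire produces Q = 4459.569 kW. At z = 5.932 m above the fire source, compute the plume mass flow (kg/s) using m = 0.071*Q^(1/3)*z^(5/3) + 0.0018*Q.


Q^(1/3) = 16.460
z^(5/3) = 19.439
First term = 0.071 * 16.460 * 19.439 = 22.717
Second term = 0.0018 * 4459.569 = 8.0272
m = 30.745 kg/s

30.745 kg/s


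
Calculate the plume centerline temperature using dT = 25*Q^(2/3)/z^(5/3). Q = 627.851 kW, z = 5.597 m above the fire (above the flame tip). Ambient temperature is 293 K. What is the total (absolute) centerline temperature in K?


Q^(2/3) = 73.323
z^(5/3) = 17.644
dT = 25 * 73.323 / 17.644 = 103.89 K
T = 293 + 103.89 = 396.89 K

396.89 K


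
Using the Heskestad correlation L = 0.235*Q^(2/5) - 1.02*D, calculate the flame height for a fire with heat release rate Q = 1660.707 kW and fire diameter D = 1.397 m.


Q^(2/5) = 19.414
0.235 * Q^(2/5) = 4.5623
1.02 * D = 1.4249
L = 3.1374 m

3.1374 m


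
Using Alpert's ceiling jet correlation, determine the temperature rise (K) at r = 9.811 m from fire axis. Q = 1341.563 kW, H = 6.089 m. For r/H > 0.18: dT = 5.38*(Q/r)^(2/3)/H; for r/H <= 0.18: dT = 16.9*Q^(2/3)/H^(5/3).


r/H = 9.811 / 6.089 = 1.6113
r/H > 0.18, so dT = 5.38*(Q/r)^(2/3)/H
Q/r = 136.74
(Q/r)^(2/3) = 26.542
dT = 5.38 * 26.542 / 6.089 = 23.451 K

23.451 K


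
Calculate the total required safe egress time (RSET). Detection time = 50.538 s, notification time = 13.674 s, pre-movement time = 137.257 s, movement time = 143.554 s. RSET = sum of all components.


Total = 50.538 + 13.674 + 137.257 + 143.554 = 345.023 s

345.023 s


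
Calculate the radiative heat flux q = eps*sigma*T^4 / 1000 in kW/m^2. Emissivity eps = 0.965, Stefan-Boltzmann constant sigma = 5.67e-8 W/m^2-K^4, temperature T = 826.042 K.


T^4 = 4.6560e+11
q = 0.965 * 5.67e-8 * 4.6560e+11 / 1000 = 25.475 kW/m^2

25.475 kW/m^2


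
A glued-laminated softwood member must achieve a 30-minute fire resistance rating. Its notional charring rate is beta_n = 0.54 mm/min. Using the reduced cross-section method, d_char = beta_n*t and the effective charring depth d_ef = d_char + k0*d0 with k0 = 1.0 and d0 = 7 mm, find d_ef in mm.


d_char = 0.54 * 30 = 16.2 mm
d_ef = 16.2 + 1.0*7 = 23.2 mm

23.2 mm


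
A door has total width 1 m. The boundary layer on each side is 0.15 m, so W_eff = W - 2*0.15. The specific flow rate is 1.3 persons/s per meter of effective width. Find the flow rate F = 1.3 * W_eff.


W_eff = 1 - 0.30 = 0.7 m
F = 1.3 * 0.7 = 0.91 persons/s

0.91 persons/s


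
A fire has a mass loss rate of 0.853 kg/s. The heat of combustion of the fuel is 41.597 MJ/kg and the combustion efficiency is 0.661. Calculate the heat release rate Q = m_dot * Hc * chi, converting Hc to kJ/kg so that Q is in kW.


Hc = 41.597 MJ/kg = 41.597 * 1000 kJ/kg = 41597 kJ/kg
Q = 0.853 kg/s * 41597 kJ/kg * 0.661 = 23454 kW

23454 kW


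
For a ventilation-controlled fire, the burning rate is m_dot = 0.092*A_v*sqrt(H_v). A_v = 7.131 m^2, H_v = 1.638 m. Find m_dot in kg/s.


sqrt(H_v) = 1.2798
m_dot = 0.092 * 7.131 * 1.2798 = 0.83964 kg/s

0.83964 kg/s


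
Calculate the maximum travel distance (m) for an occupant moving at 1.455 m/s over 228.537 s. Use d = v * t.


d = 1.455 * 228.537 = 332.52 m

332.52 m


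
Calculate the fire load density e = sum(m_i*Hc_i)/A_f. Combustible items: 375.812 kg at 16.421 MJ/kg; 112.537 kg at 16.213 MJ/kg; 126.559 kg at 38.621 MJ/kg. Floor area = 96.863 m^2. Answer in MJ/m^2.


Total energy = 375.812*16.421 + 112.537*16.213 + 126.559*38.621
= 6171.209 + 1824.562 + 4887.835
= 12883.61 MJ
e = 12883.61 / 96.863 = 133.01 MJ/m^2

133.01 MJ/m^2


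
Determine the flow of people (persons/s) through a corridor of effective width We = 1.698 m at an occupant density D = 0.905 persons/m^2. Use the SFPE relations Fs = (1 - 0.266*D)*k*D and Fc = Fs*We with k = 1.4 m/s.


1 - 0.266*D = 1 - 0.266*0.905 = 0.75927
Fs = 0.75927 * 1.4 * 0.905 = 0.96200 persons/(s*m)
Fc = 0.96200 * 1.698 = 1.6335 persons/s

1.6335 persons/s


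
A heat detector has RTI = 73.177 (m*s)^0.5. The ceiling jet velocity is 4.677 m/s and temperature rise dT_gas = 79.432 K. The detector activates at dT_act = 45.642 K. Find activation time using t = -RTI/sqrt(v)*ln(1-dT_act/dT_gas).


dT_act/dT_gas = 0.57460
ln(1 - 0.57460) = -0.85474
t = -73.177 / sqrt(4.677) * -0.85474 = 28.922 s

28.922 s


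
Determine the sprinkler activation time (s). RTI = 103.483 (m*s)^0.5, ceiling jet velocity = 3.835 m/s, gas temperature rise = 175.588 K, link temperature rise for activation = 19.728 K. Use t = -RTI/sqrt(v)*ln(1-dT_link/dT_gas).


dT_link/dT_gas = 0.11235
ln(1 - 0.11235) = -0.11918
t = -103.483 / sqrt(3.835) * -0.11918 = 6.2979 s

6.2979 s


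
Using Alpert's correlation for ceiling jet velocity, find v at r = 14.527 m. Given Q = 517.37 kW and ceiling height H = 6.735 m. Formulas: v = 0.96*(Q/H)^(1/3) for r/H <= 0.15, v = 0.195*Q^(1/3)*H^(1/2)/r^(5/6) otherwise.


r/H = 14.527 / 6.735 = 2.1569
r/H > 0.15, so v = 0.195*Q^(1/3)*H^(1/2)/r^(5/6)
Q^(1/3) = 8.0279
H^(1/2) = 2.5952
r^(5/6) = 9.2999
v = 0.195 * 8.0279 * 2.5952 / 9.2999 = 0.43684 m/s

0.43684 m/s


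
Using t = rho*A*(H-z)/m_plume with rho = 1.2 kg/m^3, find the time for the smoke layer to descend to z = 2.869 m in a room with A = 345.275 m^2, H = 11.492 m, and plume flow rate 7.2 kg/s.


H - z = 8.623 m
t = 1.2 * 345.275 * 8.623 / 7.2 = 496.22 s

496.22 s


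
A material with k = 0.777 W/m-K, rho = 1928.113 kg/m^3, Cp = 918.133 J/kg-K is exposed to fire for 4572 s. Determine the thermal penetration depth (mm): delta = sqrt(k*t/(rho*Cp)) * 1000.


alpha = 0.777 / (1928.113 * 918.133) = 4.3892e-07 m^2/s
alpha * t = 0.0020067
delta = sqrt(0.0020067) * 1000 = 44.797 mm

44.797 mm


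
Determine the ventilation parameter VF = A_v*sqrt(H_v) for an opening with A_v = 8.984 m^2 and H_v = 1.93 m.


sqrt(H_v) = 1.3892
VF = 8.984 * 1.3892 = 12.481 m^(5/2)

12.481 m^(5/2)


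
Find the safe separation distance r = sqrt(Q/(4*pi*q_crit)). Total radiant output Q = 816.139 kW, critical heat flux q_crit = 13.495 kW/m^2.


4*pi*q_crit = 169.58
Q/(4*pi*q_crit) = 4.8126
r = sqrt(4.8126) = 2.1938 m

2.1938 m


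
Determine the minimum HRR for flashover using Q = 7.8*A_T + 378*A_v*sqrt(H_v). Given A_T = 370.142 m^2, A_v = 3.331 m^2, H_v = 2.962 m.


7.8*A_T = 2887.1
sqrt(H_v) = 1.7210
378*A_v*sqrt(H_v) = 2167.0
Q = 2887.1 + 2167.0 = 5054.1 kW

5054.1 kW


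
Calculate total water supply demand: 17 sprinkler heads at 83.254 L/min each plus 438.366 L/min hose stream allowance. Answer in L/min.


Sprinkler demand = 17 * 83.254 = 1415.318 L/min
Total = 1415.318 + 438.366 = 1853.684 L/min

1853.684 L/min


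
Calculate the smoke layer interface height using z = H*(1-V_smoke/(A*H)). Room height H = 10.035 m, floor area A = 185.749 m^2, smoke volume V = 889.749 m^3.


V/(A*H) = 0.47734
1 - 0.47734 = 0.52266
z = 10.035 * 0.52266 = 5.2449 m

5.2449 m


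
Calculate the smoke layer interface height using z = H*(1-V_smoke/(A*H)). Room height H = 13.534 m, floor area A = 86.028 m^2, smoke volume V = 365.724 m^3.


V/(A*H) = 0.31411
1 - 0.31411 = 0.68589
z = 13.534 * 0.68589 = 9.2828 m

9.2828 m


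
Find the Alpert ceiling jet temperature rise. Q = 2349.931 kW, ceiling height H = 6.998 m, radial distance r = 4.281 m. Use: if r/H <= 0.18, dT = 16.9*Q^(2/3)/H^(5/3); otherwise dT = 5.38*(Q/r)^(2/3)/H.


r/H = 4.281 / 6.998 = 0.61175
r/H > 0.18, so dT = 5.38*(Q/r)^(2/3)/H
Q/r = 548.92
(Q/r)^(2/3) = 67.041
dT = 5.38 * 67.041 / 6.998 = 51.540 K

51.540 K
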